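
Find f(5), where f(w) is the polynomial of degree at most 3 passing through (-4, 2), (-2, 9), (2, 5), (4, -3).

-251/32

Evaluate each Lagrange basis at w = 5:
L_0(5) = (7)·(3)·(1)/[(-2)·(-6)·(-8)] = -7/32
L_1(5) = (9)·(3)·(1)/[(2)·(-4)·(-6)] = 9/16
L_2(5) = (9)·(7)·(1)/[(6)·(4)·(-2)] = -21/16
L_3(5) = (9)·(7)·(3)/[(8)·(6)·(2)] = 63/32
Sum: 2·(-7/32) + 9·(9/16) + 5·(-21/16) + (-3)·(63/32) = -251/32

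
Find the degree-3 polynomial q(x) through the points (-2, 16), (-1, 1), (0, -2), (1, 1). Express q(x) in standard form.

q(x) = -x^3 + 3x^2 + x - 2

L_0(x) = (x + 1)x(x - 1) / [-6] = -(1/6)x^3 + (1/6)x
L_1(x) = (x + 2)x(x - 1) / [2] = (1/2)x^3 + (1/2)x^2 - x
L_2(x) = (x + 2)(x + 1)(x - 1) / [-2] = -(1/2)x^3 - x^2 + (1/2)x + 1
L_3(x) = (x + 2)(x + 1)x / [6] = (1/6)x^3 + (1/2)x^2 + (1/3)x
q(x) = 16·L_0 + 1·L_1 + (-2)·L_2 + 1·L_3
  16·L_0(x) = -(8/3)x^3 + (8/3)x
  1·L_1(x) = (1/2)x^3 + (1/2)x^2 - x
  (-2)·L_2(x) = x^3 + 2x^2 - x - 2
  1·L_3(x) = (1/6)x^3 + (1/2)x^2 + (1/3)x
Adding term by term: -x^3 + 3x^2 + x - 2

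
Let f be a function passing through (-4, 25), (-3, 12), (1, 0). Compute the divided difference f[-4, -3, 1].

2

f[-4,-3] = (12 - 25) / (-3 - (-4)) = -13
f[-3,1] = (0 - 12) / (1 - (-3)) = -3
f[-4,-3,1] = (-3 - (-13)) / (1 - (-4)) = 2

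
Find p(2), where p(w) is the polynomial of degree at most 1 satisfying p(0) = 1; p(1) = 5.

9

L_0(2) = (1)/[(-1)] = -1
L_1(2) = (2)/[(1)] = 2
Sum: 1·(-1) + 5·(2) = 9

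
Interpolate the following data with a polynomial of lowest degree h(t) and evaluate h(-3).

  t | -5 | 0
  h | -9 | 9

Evaluate each Lagrange basis at t = -3:
L_0(-3) = (-3)/[(-5)] = 3/5
L_1(-3) = (2)/[(5)] = 2/5
Sum: (-9)·(3/5) + 9·(2/5) = -9/5

-9/5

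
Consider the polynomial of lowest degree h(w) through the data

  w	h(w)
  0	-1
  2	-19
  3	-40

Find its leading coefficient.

-4

Build the Lagrange basis polynomials:
L_0(w) = (w - 2)(w - 3) / [6] = (1/6)w^2 - (5/6)w + 1
L_1(w) = w(w - 3) / [-2] = -(1/2)w^2 + (3/2)w
L_2(w) = w(w - 2) / [3] = (1/3)w^2 - (2/3)w
h(w) = (-1)·L_0 + (-19)·L_1 + (-40)·L_2
Only the coefficient of w^2 is needed; take it from each L_i and combine:
(-1)·(1/6) + (-19)·(-1/2) + (-40)·(1/3) = -4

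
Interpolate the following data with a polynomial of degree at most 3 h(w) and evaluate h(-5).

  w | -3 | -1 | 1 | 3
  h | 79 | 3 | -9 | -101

363

Evaluate each Lagrange basis at w = -5:
L_0(-5) = (-4)·(-6)·(-8)/[(-2)·(-4)·(-6)] = 4
L_1(-5) = (-2)·(-6)·(-8)/[(2)·(-2)·(-4)] = -6
L_2(-5) = (-2)·(-4)·(-8)/[(4)·(2)·(-2)] = 4
L_3(-5) = (-2)·(-4)·(-6)/[(6)·(4)·(2)] = -1
Sum: 79·(4) + 3·(-6) + (-9)·(4) + (-101)·(-1) = 363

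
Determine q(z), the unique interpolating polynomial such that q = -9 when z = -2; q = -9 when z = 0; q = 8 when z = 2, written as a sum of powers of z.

q(z) = (17/8)z^2 + (17/4)z - 9

Build the Lagrange basis polynomials:
L_0(z) = z(z - 2) / [8] = (1/8)z^2 - (1/4)z
L_1(z) = (z + 2)(z - 2) / [-4] = -(1/4)z^2 + 1
L_2(z) = (z + 2)z / [8] = (1/8)z^2 + (1/4)z
q(z) = (-9)·L_0 + (-9)·L_1 + 8·L_2
  (-9)·L_0(z) = -(9/8)z^2 + (9/4)z
  (-9)·L_1(z) = (9/4)z^2 - 9
  8·L_2(z) = z^2 + 2z
Adding term by term: (17/8)z^2 + (17/4)z - 9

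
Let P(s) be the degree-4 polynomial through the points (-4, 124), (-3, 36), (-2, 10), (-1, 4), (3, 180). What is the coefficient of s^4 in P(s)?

1

The leading coefficient equals the top divided difference P[-4,-3,-2,-1,3].
P[-4,-3] = (36 - 124) / (-3 - (-4)) = -88
P[-3,-2] = (10 - 36) / (-2 - (-3)) = -26
P[-2,-1] = (4 - 10) / (-1 - (-2)) = -6
P[-1,3] = (180 - 4) / (3 - (-1)) = 44
P[-4,-3,-2] = (-26 - (-88)) / (-2 - (-4)) = 31
P[-3,-2,-1] = (-6 - (-26)) / (-1 - (-3)) = 10
P[-2,-1,3] = (44 - (-6)) / (3 - (-2)) = 10
P[-4,-3,-2,-1] = (10 - 31) / (-1 - (-4)) = -7
P[-3,-2,-1,3] = (10 - 10) / (3 - (-3)) = 0
P[-4,-3,-2,-1,3] = (0 - (-7)) / (3 - (-4)) = 1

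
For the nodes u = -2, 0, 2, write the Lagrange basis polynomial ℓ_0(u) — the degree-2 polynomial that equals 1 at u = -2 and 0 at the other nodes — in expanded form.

ℓ_0(u) = (1/8)u^2 - (1/4)u

ℓ_0(u) = u(u - 2) / [(-2)·(-4)]
       = (u^2 - 2u) / (8)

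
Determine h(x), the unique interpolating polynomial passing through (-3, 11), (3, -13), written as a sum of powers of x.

h(x) = -4x - 1

L_0(x) = (x - 3) / [-6] = -(1/6)x + 1/2
L_1(x) = (x + 3) / [6] = (1/6)x + 1/2
h(x) = 11·L_0 + (-13)·L_1
  11·L_0(x) = -(11/6)x + 11/2
  (-13)·L_1(x) = -(13/6)x - 13/2
Adding term by term: -4x - 1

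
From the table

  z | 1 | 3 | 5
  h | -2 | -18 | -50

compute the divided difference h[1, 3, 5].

-2

h[1,3] = (-18 - (-2)) / (3 - 1) = -8
h[3,5] = (-50 - (-18)) / (5 - 3) = -16
h[1,3,5] = (-16 - (-8)) / (5 - 1) = -2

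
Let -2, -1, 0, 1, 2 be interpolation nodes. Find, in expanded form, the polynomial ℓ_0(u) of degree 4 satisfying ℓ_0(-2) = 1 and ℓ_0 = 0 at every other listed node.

ℓ_0(u) = (1/24)u^4 - (1/12)u^3 - (1/24)u^2 + (1/12)u

ℓ_0(u) = (u + 1)u(u - 1)(u - 2) / [(-1)·(-2)·(-3)·(-4)]
       = (u^4 - 2u^3 - u^2 + 2u) / (24)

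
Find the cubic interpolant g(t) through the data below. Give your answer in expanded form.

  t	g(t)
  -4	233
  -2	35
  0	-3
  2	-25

g(t) = -3t^3 + 2t^2 - 3t - 3

Build the Lagrange basis polynomials:
L_0(t) = (t + 2)t(t - 2) / [-48] = -(1/48)t^3 + (1/12)t
L_1(t) = (t + 4)t(t - 2) / [16] = (1/16)t^3 + (1/8)t^2 - (1/2)t
L_2(t) = (t + 4)(t + 2)(t - 2) / [-16] = -(1/16)t^3 - (1/4)t^2 + (1/4)t + 1
L_3(t) = (t + 4)(t + 2)t / [48] = (1/48)t^3 + (1/8)t^2 + (1/6)t
g(t) = 233·L_0 + 35·L_1 + (-3)·L_2 + (-25)·L_3
  233·L_0(t) = -(233/48)t^3 + (233/12)t
  35·L_1(t) = (35/16)t^3 + (35/8)t^2 - (35/2)t
  (-3)·L_2(t) = (3/16)t^3 + (3/4)t^2 - (3/4)t - 3
  (-25)·L_3(t) = -(25/48)t^3 - (25/8)t^2 - (25/6)t
Adding term by term: -3t^3 + 2t^2 - 3t - 3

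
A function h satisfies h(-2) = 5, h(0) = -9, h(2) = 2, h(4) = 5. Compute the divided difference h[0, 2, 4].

-1

h[0,2] = (2 - (-9)) / (2 - 0) = 11/2
h[2,4] = (5 - 2) / (4 - 2) = 3/2
h[0,2,4] = (3/2 - 11/2) / (4 - 0) = -1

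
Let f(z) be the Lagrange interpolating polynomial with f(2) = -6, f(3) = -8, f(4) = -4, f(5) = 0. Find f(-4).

L_0(-4) = (-7)·(-8)·(-9)/[(-1)·(-2)·(-3)] = 84
L_1(-4) = (-6)·(-8)·(-9)/[(1)·(-1)·(-2)] = -216
L_2(-4) = (-6)·(-7)·(-9)/[(2)·(1)·(-1)] = 189
L_3(-4) = (-6)·(-7)·(-8)/[(3)·(2)·(1)] = -56
Sum: (-6)·(84) + (-8)·(-216) + (-4)·(189) + 0 = 468

468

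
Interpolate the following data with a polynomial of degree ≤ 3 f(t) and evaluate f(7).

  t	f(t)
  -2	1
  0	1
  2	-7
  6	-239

-377

Evaluate each Lagrange basis at t = 7:
L_0(7) = (7)·(5)·(1)/[(-2)·(-4)·(-8)] = -35/64
L_1(7) = (9)·(5)·(1)/[(2)·(-2)·(-6)] = 15/8
L_2(7) = (9)·(7)·(1)/[(4)·(2)·(-4)] = -63/32
L_3(7) = (9)·(7)·(5)/[(8)·(6)·(4)] = 105/64
Sum: 1·(-35/64) + 1·(15/8) + (-7)·(-63/32) + (-239)·(105/64) = -377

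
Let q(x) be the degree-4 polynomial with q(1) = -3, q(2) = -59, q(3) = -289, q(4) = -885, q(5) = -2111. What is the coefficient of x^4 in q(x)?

-3

Build the Lagrange basis polynomials:
L_0(x) = (x - 2)(x - 3)(x - 4)(x - 5) / [24] = (1/24)x^4 - (7/12)x^3 + (71/24)x^2 - (77/12)x + 5
L_1(x) = (x - 1)(x - 3)(x - 4)(x - 5) / [-6] = -(1/6)x^4 + (13/6)x^3 - (59/6)x^2 + (107/6)x - 10
L_2(x) = (x - 1)(x - 2)(x - 4)(x - 5) / [4] = (1/4)x^4 - 3x^3 + (49/4)x^2 - (39/2)x + 10
L_3(x) = (x - 1)(x - 2)(x - 3)(x - 5) / [-6] = -(1/6)x^4 + (11/6)x^3 - (41/6)x^2 + (61/6)x - 5
L_4(x) = (x - 1)(x - 2)(x - 3)(x - 4) / [24] = (1/24)x^4 - (5/12)x^3 + (35/24)x^2 - (25/12)x + 1
q(x) = (-3)·L_0 + (-59)·L_1 + (-289)·L_2 + (-885)·L_3 + (-2111)·L_4
Only the coefficient of x^4 is needed; take it from each L_i and combine:
(-3)·(1/24) + (-59)·(-1/6) + (-289)·(1/4) + (-885)·(-1/6) + (-2111)·(1/24) = -3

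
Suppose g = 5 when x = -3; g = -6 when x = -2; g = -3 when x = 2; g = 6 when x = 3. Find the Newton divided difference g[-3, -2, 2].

g[-3,-2] = (-6 - 5) / (-2 - (-3)) = -11
g[-2,2] = (-3 - (-6)) / (2 - (-2)) = 3/4
g[-3,-2,2] = (3/4 - (-11)) / (2 - (-3)) = 47/20

47/20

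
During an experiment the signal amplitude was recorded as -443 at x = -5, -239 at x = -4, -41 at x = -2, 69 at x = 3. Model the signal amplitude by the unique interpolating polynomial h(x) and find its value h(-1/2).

-43/8

L_0(-1/2) = (7/2)·(3/2)·(-7/2)/[(-1)·(-3)·(-8)] = 49/64
L_1(-1/2) = (9/2)·(3/2)·(-7/2)/[(1)·(-2)·(-7)] = -27/16
L_2(-1/2) = (9/2)·(7/2)·(-7/2)/[(3)·(2)·(-5)] = 147/80
L_3(-1/2) = (9/2)·(7/2)·(3/2)/[(8)·(7)·(5)] = 27/320
Sum: (-443)·(49/64) + (-239)·(-27/16) + (-41)·(147/80) + 69·(27/320) = -43/8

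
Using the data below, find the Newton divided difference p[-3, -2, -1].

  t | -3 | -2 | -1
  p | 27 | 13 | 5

p[-3,-2] = (13 - 27) / (-2 - (-3)) = -14
p[-2,-1] = (5 - 13) / (-1 - (-2)) = -8
p[-3,-2,-1] = (-8 - (-14)) / (-1 - (-3)) = 3

3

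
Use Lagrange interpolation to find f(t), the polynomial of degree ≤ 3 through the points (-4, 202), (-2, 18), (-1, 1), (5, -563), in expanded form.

L_0(t) = (t + 2)(t + 1)(t - 5) / [-54] = -(1/54)t^3 + (1/27)t^2 + (13/54)t + 5/27
L_1(t) = (t + 4)(t + 1)(t - 5) / [14] = (1/14)t^3 - (3/2)t - 10/7
L_2(t) = (t + 4)(t + 2)(t - 5) / [-18] = -(1/18)t^3 - (1/18)t^2 + (11/9)t + 20/9
L_3(t) = (t + 4)(t + 2)(t + 1) / [378] = (1/378)t^3 + (1/54)t^2 + (1/27)t + 4/189
f(t) = 202·L_0 + 18·L_1 + 1·L_2 + (-563)·L_3
  202·L_0(t) = -(101/27)t^3 + (202/27)t^2 + (1313/27)t + 1010/27
  18·L_1(t) = (9/7)t^3 - 27t - 180/7
  1·L_2(t) = -(1/18)t^3 - (1/18)t^2 + (11/9)t + 20/9
  (-563)·L_3(t) = -(563/378)t^3 - (563/54)t^2 - (563/27)t - 2252/189
Adding term by term: -4t^3 - 3t^2 + 2t + 2

f(t) = -4t^3 - 3t^2 + 2t + 2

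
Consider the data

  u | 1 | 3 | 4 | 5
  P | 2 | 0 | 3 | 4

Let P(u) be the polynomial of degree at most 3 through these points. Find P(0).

14

Evaluate each Lagrange basis at u = 0:
L_0(0) = (-3)·(-4)·(-5)/[(-2)·(-3)·(-4)] = 5/2
L_1(0) = (-1)·(-4)·(-5)/[(2)·(-1)·(-2)] = -5
L_2(0) = (-1)·(-3)·(-5)/[(3)·(1)·(-1)] = 5
L_3(0) = (-1)·(-3)·(-4)/[(4)·(2)·(1)] = -3/2
Sum: 2·(5/2) + 0 + 3·(5) + 4·(-3/2) = 14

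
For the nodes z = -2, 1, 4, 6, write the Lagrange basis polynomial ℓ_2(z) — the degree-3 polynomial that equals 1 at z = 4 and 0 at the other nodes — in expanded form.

ℓ_2(z) = (z + 2)(z - 1)(z - 6) / [(6)·(3)·(-2)]
       = (z^3 - 5z^2 - 8z + 12) / (-36)

ℓ_2(z) = -(1/36)z^3 + (5/36)z^2 + (2/9)z - 1/3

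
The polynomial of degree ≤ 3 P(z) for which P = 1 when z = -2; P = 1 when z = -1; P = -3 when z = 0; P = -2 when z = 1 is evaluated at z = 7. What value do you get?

613

Using Newton's divided-difference form:
P[-2,-1] = (1 - 1) / (-1 - (-2)) = 0
P[-1,0] = (-3 - 1) / (0 - (-1)) = -4
P[0,1] = (-2 - (-3)) / (1 - 0) = 1
P[-2,-1,0] = (-4 - 0) / (0 - (-2)) = -2
P[-1,0,1] = (1 - (-4)) / (1 - (-1)) = 5/2
P[-2,-1,0,1] = (5/2 - (-2)) / (1 - (-2)) = 3/2
P(7) = 1 + 0·(9) + (-2)·(9)·(8) + (3/2)·(9)·(8)·(7) = 613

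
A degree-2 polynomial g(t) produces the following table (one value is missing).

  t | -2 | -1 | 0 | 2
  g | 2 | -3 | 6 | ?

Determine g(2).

The 3 known values determine g uniquely (degree ≤ 2).
L_0(2) = (3)·(2)/[(-1)·(-2)] = 3
L_1(2) = (4)·(2)/[(1)·(-1)] = -8
L_2(2) = (4)·(3)/[(2)·(1)] = 6
Sum: 2·(3) + (-3)·(-8) + 6·(6) = 66

66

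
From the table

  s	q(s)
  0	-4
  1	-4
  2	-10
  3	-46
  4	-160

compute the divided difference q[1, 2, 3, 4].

-8

q[1,2] = (-10 - (-4)) / (2 - 1) = -6
q[2,3] = (-46 - (-10)) / (3 - 2) = -36
q[3,4] = (-160 - (-46)) / (4 - 3) = -114
q[1,2,3] = (-36 - (-6)) / (3 - 1) = -15
q[2,3,4] = (-114 - (-36)) / (4 - 2) = -39
q[1,2,3,4] = (-39 - (-15)) / (4 - 1) = -8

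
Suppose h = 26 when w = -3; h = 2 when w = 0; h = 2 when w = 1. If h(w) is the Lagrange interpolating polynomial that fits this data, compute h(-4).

Evaluate each Lagrange basis at w = -4:
L_0(-4) = (-4)·(-5)/[(-3)·(-4)] = 5/3
L_1(-4) = (-1)·(-5)/[(3)·(-1)] = -5/3
L_2(-4) = (-1)·(-4)/[(4)·(1)] = 1
Sum: 26·(5/3) + 2·(-5/3) + 2·(1) = 42

42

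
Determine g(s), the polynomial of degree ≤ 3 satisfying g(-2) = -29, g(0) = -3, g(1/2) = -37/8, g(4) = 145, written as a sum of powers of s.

Newton's divided differences:
g[-2,0] = (-3 - (-29)) / (0 - (-2)) = 13
g[0,1/2] = (-37/8 - (-3)) / (1/2 - 0) = -13/4
g[1/2,4] = (145 - (-37/8)) / (4 - 1/2) = 171/4
g[-2,0,1/2] = (-13/4 - 13) / (1/2 - (-2)) = -13/2
g[0,1/2,4] = (171/4 - (-13/4)) / (4 - 0) = 23/2
g[-2,0,1/2,4] = (23/2 - (-13/2)) / (4 - (-2)) = 3
g(s) = -29 + 13·(s + 2) + (-13/2)·(s + 2)s + 3·(s + 2)s(s - 1/2)
Expanding: g(s) = 3s^3 - 2s^2 - 3s - 3

g(s) = 3s^3 - 2s^2 - 3s - 3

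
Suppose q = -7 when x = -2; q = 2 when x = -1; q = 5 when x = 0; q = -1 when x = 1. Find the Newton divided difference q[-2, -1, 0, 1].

q[-2,-1] = (2 - (-7)) / (-1 - (-2)) = 9
q[-1,0] = (5 - 2) / (0 - (-1)) = 3
q[0,1] = (-1 - 5) / (1 - 0) = -6
q[-2,-1,0] = (3 - 9) / (0 - (-2)) = -3
q[-1,0,1] = (-6 - 3) / (1 - (-1)) = -9/2
q[-2,-1,0,1] = (-9/2 - (-3)) / (1 - (-2)) = -1/2

-1/2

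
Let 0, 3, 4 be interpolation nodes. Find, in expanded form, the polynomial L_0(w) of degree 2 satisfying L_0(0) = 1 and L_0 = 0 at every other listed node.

L_0(w) = (w - 3)(w - 4) / [(-3)·(-4)]
       = (w^2 - 7w + 12) / (12)

L_0(w) = (1/12)w^2 - (7/12)w + 1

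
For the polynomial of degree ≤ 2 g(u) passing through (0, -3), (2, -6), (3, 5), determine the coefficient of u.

L_0(u) = (u - 2)(u - 3) / [6] = (1/6)u^2 - (5/6)u + 1
L_1(u) = u(u - 3) / [-2] = -(1/2)u^2 + (3/2)u
L_2(u) = u(u - 2) / [3] = (1/3)u^2 - (2/3)u
g(u) = (-3)·L_0 + (-6)·L_1 + 5·L_2
Only the coefficient of u is needed; take it from each L_i and combine:
(-3)·(-5/6) + (-6)·(3/2) + 5·(-2/3) = -59/6

-59/6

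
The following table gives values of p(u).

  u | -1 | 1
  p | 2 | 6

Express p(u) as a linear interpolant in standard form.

Build the Lagrange basis polynomials:
L_0(u) = (u - 1) / [-2] = -(1/2)u + 1/2
L_1(u) = (u + 1) / [2] = (1/2)u + 1/2
p(u) = 2·L_0 + 6·L_1
  2·L_0(u) = -u + 1
  6·L_1(u) = 3u + 3
Adding term by term: 2u + 4

p(u) = 2u + 4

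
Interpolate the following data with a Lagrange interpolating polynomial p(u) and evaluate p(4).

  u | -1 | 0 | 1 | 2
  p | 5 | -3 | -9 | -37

-255

L_0(4) = (4)·(3)·(2)/[(-1)·(-2)·(-3)] = -4
L_1(4) = (5)·(3)·(2)/[(1)·(-1)·(-2)] = 15
L_2(4) = (5)·(4)·(2)/[(2)·(1)·(-1)] = -20
L_3(4) = (5)·(4)·(3)/[(3)·(2)·(1)] = 10
Sum: 5·(-4) + (-3)·(15) + (-9)·(-20) + (-37)·(10) = -255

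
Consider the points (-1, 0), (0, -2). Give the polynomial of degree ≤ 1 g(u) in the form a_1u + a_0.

g(u) = -2u - 2

Build the Lagrange basis polynomials:
L_0(u) = u / [-1] = -u
L_1(u) = (u + 1) / [1] = u + 1
g(u) = 0·L_0 + (-2)·L_1
  0·L_0(u) = 0
  (-2)·L_1(u) = -2u - 2
Adding term by term: -2u - 2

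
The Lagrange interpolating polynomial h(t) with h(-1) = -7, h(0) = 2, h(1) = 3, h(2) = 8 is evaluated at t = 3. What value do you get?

L_0(3) = (3)·(2)·(1)/[(-1)·(-2)·(-3)] = -1
L_1(3) = (4)·(2)·(1)/[(1)·(-1)·(-2)] = 4
L_2(3) = (4)·(3)·(1)/[(2)·(1)·(-1)] = -6
L_3(3) = (4)·(3)·(2)/[(3)·(2)·(1)] = 4
Sum: (-7)·(-1) + 2·(4) + 3·(-6) + 8·(4) = 29

29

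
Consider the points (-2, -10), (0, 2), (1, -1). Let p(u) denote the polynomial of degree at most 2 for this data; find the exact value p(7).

-145

L_0(7) = (7)·(6)/[(-2)·(-3)] = 7
L_1(7) = (9)·(6)/[(2)·(-1)] = -27
L_2(7) = (9)·(7)/[(3)·(1)] = 21
Sum: (-10)·(7) + 2·(-27) + (-1)·(21) = -145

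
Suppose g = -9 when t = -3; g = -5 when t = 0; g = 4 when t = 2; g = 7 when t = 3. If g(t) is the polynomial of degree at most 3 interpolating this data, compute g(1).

Using Newton's divided-difference form:
g[-3,0] = (-5 - (-9)) / (0 - (-3)) = 4/3
g[0,2] = (4 - (-5)) / (2 - 0) = 9/2
g[2,3] = (7 - 4) / (3 - 2) = 3
g[-3,0,2] = (9/2 - 4/3) / (2 - (-3)) = 19/30
g[0,2,3] = (3 - 9/2) / (3 - 0) = -1/2
g[-3,0,2,3] = (-1/2 - 19/30) / (3 - (-3)) = -17/90
g(1) = -9 + (4/3)·(4) + (19/30)·(4)·(1) + (-17/90)·(4)·(1)·(-1) = -17/45

-17/45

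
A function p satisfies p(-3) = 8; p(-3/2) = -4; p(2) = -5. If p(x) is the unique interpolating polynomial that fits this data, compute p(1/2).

Using Newton's divided-difference form:
p[-3,-3/2] = (-4 - 8) / (-3/2 - (-3)) = -8
p[-3/2,2] = (-5 - (-4)) / (2 - (-3/2)) = -2/7
p[-3,-3/2,2] = (-2/7 - (-8)) / (2 - (-3)) = 54/35
p(1/2) = 8 + (-8)·(7/2) + (54/35)·(7/2)·(2) = -46/5

-46/5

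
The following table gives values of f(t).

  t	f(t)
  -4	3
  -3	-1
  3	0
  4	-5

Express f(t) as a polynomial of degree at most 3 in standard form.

f(t) = -(1/6)t^3 - (1/14)t^2 + (5/3)t + 1/7

L_0(t) = (t + 3)(t - 3)(t - 4) / [-56] = -(1/56)t^3 + (1/14)t^2 + (9/56)t - 9/14
L_1(t) = (t + 4)(t - 3)(t - 4) / [42] = (1/42)t^3 - (1/14)t^2 - (8/21)t + 8/7
L_2(t) = (t + 4)(t + 3)(t - 4) / [-42] = -(1/42)t^3 - (1/14)t^2 + (8/21)t + 8/7
L_3(t) = (t + 4)(t + 3)(t - 3) / [56] = (1/56)t^3 + (1/14)t^2 - (9/56)t - 9/14
f(t) = 3·L_0 + (-1)·L_1 + 0·L_2 + (-5)·L_3
  3·L_0(t) = -(3/56)t^3 + (3/14)t^2 + (27/56)t - 27/14
  (-1)·L_1(t) = -(1/42)t^3 + (1/14)t^2 + (8/21)t - 8/7
  0·L_2(t) = 0
  (-5)·L_3(t) = -(5/56)t^3 - (5/14)t^2 + (45/56)t + 45/14
Adding term by term: -(1/6)t^3 - (1/14)t^2 + (5/3)t + 1/7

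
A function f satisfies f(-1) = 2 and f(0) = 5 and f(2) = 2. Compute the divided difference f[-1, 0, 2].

f[-1,0] = (5 - 2) / (0 - (-1)) = 3
f[0,2] = (2 - 5) / (2 - 0) = -3/2
f[-1,0,2] = (-3/2 - 3) / (2 - (-1)) = -3/2

-3/2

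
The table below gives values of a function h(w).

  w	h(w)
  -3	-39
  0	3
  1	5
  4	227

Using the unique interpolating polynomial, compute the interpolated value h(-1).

Evaluate each Lagrange basis at w = -1:
L_0(-1) = (-1)·(-2)·(-5)/[(-3)·(-4)·(-7)] = 5/42
L_1(-1) = (2)·(-2)·(-5)/[(3)·(-1)·(-4)] = 5/3
L_2(-1) = (2)·(-1)·(-5)/[(4)·(1)·(-3)] = -5/6
L_3(-1) = (2)·(-1)·(-2)/[(7)·(4)·(3)] = 1/21
Sum: (-39)·(5/42) + 3·(5/3) + 5·(-5/6) + 227·(1/21) = 7

7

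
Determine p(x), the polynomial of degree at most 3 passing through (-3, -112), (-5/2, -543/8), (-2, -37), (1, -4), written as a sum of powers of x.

Newton's divided differences:
p[-3,-5/2] = (-543/8 - (-112)) / (-5/2 - (-3)) = 353/4
p[-5/2,-2] = (-37 - (-543/8)) / (-2 - (-5/2)) = 247/4
p[-2,1] = (-4 - (-37)) / (1 - (-2)) = 11
p[-3,-5/2,-2] = (247/4 - 353/4) / (-2 - (-3)) = -53/2
p[-5/2,-2,1] = (11 - 247/4) / (1 - (-5/2)) = -29/2
p[-3,-5/2,-2,1] = (-29/2 - (-53/2)) / (1 - (-3)) = 3
p(x) = -112 + (353/4)·(x + 3) + (-53/2)·(x + 3)(x + 5/2) + 3·(x + 3)(x + 5/2)(x + 2)
Expanding: p(x) = 3x^3 - 4x^2 - 2x - 1

p(x) = 3x^3 - 4x^2 - 2x - 1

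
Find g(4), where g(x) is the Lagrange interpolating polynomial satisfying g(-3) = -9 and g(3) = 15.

Evaluate each Lagrange basis at x = 4:
L_0(4) = (1)/[(-6)] = -1/6
L_1(4) = (7)/[(6)] = 7/6
Sum: (-9)·(-1/6) + 15·(7/6) = 19

19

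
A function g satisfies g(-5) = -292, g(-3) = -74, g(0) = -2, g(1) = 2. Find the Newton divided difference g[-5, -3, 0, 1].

2

g[-5,-3] = (-74 - (-292)) / (-3 - (-5)) = 109
g[-3,0] = (-2 - (-74)) / (0 - (-3)) = 24
g[0,1] = (2 - (-2)) / (1 - 0) = 4
g[-5,-3,0] = (24 - 109) / (0 - (-5)) = -17
g[-3,0,1] = (4 - 24) / (1 - (-3)) = -5
g[-5,-3,0,1] = (-5 - (-17)) / (1 - (-5)) = 2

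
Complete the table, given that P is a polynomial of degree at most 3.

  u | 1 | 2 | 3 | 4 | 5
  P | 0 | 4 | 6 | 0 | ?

-20

The 4 known values determine P uniquely (degree ≤ 3).
L_0(5) = (3)·(2)·(1)/[(-1)·(-2)·(-3)] = -1
L_1(5) = (4)·(2)·(1)/[(1)·(-1)·(-2)] = 4
L_2(5) = (4)·(3)·(1)/[(2)·(1)·(-1)] = -6
L_3(5) = (4)·(3)·(2)/[(3)·(2)·(1)] = 4
Sum: 0 + 4·(4) + 6·(-6) + 0 = -20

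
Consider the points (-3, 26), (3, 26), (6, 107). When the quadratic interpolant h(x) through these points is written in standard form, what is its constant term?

Build the Lagrange basis polynomials:
L_0(x) = (x - 3)(x - 6) / [54] = (1/54)x^2 - (1/6)x + 1/3
L_1(x) = (x + 3)(x - 6) / [-18] = -(1/18)x^2 + (1/6)x + 1
L_2(x) = (x + 3)(x - 3) / [27] = (1/27)x^2 - 1/3
h(x) = 26·L_0 + 26·L_1 + 107·L_2
Only the constant term is needed; take it from each L_i and combine:
26·(1/3) + 26·(1) + 107·(-1/3) = -1

-1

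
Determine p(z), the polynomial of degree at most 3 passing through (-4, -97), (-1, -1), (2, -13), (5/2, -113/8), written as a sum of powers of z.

p(z) = z^3 - 3z^2 - 4z - 1

Newton's divided differences:
p[-4,-1] = (-1 - (-97)) / (-1 - (-4)) = 32
p[-1,2] = (-13 - (-1)) / (2 - (-1)) = -4
p[2,5/2] = (-113/8 - (-13)) / (5/2 - 2) = -9/4
p[-4,-1,2] = (-4 - 32) / (2 - (-4)) = -6
p[-1,2,5/2] = (-9/4 - (-4)) / (5/2 - (-1)) = 1/2
p[-4,-1,2,5/2] = (1/2 - (-6)) / (5/2 - (-4)) = 1
p(z) = -97 + 32·(z + 4) + (-6)·(z + 4)(z + 1) + 1·(z + 4)(z + 1)(z - 2)
Expanding: p(z) = z^3 - 3z^2 - 4z - 1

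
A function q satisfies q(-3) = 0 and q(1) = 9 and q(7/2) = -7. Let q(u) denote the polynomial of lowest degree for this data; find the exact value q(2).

239/52

Evaluate each Lagrange basis at u = 2:
L_0(2) = (1)·(-3/2)/[(-4)·(-13/2)] = -3/52
L_1(2) = (5)·(-3/2)/[(4)·(-5/2)] = 3/4
L_2(2) = (5)·(1)/[(13/2)·(5/2)] = 4/13
Sum: 0 + 9·(3/4) + (-7)·(4/13) = 239/52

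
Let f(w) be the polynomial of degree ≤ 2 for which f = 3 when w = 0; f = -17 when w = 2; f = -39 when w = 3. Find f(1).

-3

Using Newton's divided-difference form:
f[0,2] = (-17 - 3) / (2 - 0) = -10
f[2,3] = (-39 - (-17)) / (3 - 2) = -22
f[0,2,3] = (-22 - (-10)) / (3 - 0) = -4
f(1) = 3 + (-10)·(1) + (-4)·(1)·(-1) = -3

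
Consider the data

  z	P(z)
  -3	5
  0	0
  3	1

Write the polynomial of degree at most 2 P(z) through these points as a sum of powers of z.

P(z) = (1/3)z^2 - (2/3)z

Build the Lagrange basis polynomials:
L_0(z) = z(z - 3) / [18] = (1/18)z^2 - (1/6)z
L_1(z) = (z + 3)(z - 3) / [-9] = -(1/9)z^2 + 1
L_2(z) = (z + 3)z / [18] = (1/18)z^2 + (1/6)z
P(z) = 5·L_0 + 0·L_1 + 1·L_2
  5·L_0(z) = (5/18)z^2 - (5/6)z
  0·L_1(z) = 0
  1·L_2(z) = (1/18)z^2 + (1/6)z
Adding term by term: (1/3)z^2 - (2/3)z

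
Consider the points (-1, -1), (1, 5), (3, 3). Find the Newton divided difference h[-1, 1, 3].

h[-1,1] = (5 - (-1)) / (1 - (-1)) = 3
h[1,3] = (3 - 5) / (3 - 1) = -1
h[-1,1,3] = (-1 - 3) / (3 - (-1)) = -1

-1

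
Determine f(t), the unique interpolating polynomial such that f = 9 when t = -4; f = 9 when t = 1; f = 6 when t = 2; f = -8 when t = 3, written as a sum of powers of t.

Build the Lagrange basis polynomials:
L_0(t) = (t - 1)(t - 2)(t - 3) / [-210] = -(1/210)t^3 + (1/35)t^2 - (11/210)t + 1/35
L_1(t) = (t + 4)(t - 2)(t - 3) / [10] = (1/10)t^3 - (1/10)t^2 - (7/5)t + 12/5
L_2(t) = (t + 4)(t - 1)(t - 3) / [-6] = -(1/6)t^3 + (13/6)t - 2
L_3(t) = (t + 4)(t - 1)(t - 2) / [14] = (1/14)t^3 + (1/14)t^2 - (5/7)t + 4/7
f(t) = 9·L_0 + 9·L_1 + 6·L_2 + (-8)·L_3
  9·L_0(t) = -(3/70)t^3 + (9/35)t^2 - (33/70)t + 9/35
  9·L_1(t) = (9/10)t^3 - (9/10)t^2 - (63/5)t + 108/5
  6·L_2(t) = -t^3 + 13t - 12
  (-8)·L_3(t) = -(4/7)t^3 - (4/7)t^2 + (40/7)t - 32/7
Adding term by term: -(5/7)t^3 - (17/14)t^2 + (79/14)t + 37/7

f(t) = -(5/7)t^3 - (17/14)t^2 + (79/14)t + 37/7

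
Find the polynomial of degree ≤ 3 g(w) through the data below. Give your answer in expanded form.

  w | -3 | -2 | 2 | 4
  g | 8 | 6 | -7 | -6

Newton's divided differences:
g[-3,-2] = (6 - 8) / (-2 - (-3)) = -2
g[-2,2] = (-7 - 6) / (2 - (-2)) = -13/4
g[2,4] = (-6 - (-7)) / (4 - 2) = 1/2
g[-3,-2,2] = (-13/4 - (-2)) / (2 - (-3)) = -1/4
g[-2,2,4] = (1/2 - (-13/4)) / (4 - (-2)) = 5/8
g[-3,-2,2,4] = (5/8 - (-1/4)) / (4 - (-3)) = 1/8
g(w) = 8 + (-2)·(w + 3) + (-1/4)·(w + 3)(w + 2) + (1/8)·(w + 3)(w + 2)(w - 2)
Expanding: g(w) = (1/8)w^3 + (1/8)w^2 - (15/4)w - 1

g(w) = (1/8)w^3 + (1/8)w^2 - (15/4)w - 1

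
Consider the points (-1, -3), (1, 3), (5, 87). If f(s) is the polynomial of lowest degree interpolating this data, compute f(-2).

Evaluate each Lagrange basis at s = -2:
L_0(-2) = (-3)·(-7)/[(-2)·(-6)] = 7/4
L_1(-2) = (-1)·(-7)/[(2)·(-4)] = -7/8
L_2(-2) = (-1)·(-3)/[(6)·(4)] = 1/8
Sum: (-3)·(7/4) + 3·(-7/8) + 87·(1/8) = 3

3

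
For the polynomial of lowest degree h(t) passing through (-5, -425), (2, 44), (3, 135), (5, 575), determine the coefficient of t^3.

The leading coefficient equals the top divided difference h[-5,2,3,5].
h[-5,2] = (44 - (-425)) / (2 - (-5)) = 67
h[2,3] = (135 - 44) / (3 - 2) = 91
h[3,5] = (575 - 135) / (5 - 3) = 220
h[-5,2,3] = (91 - 67) / (3 - (-5)) = 3
h[2,3,5] = (220 - 91) / (5 - 2) = 43
h[-5,2,3,5] = (43 - 3) / (5 - (-5)) = 4

4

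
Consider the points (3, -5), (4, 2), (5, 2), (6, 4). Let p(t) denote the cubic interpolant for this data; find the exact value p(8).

Evaluate each Lagrange basis at t = 8:
L_0(8) = (4)·(3)·(2)/[(-1)·(-2)·(-3)] = -4
L_1(8) = (5)·(3)·(2)/[(1)·(-1)·(-2)] = 15
L_2(8) = (5)·(4)·(2)/[(2)·(1)·(-1)] = -20
L_3(8) = (5)·(4)·(3)/[(3)·(2)·(1)] = 10
Sum: (-5)·(-4) + 2·(15) + 2·(-20) + 4·(10) = 50

50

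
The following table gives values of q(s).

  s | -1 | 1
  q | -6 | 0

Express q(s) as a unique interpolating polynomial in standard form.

q(s) = 3s - 3

L_0(s) = (s - 1) / [-2] = -(1/2)s + 1/2
L_1(s) = (s + 1) / [2] = (1/2)s + 1/2
q(s) = (-6)·L_0 + 0·L_1
  (-6)·L_0(s) = 3s - 3
  0·L_1(s) = 0
Adding term by term: 3s - 3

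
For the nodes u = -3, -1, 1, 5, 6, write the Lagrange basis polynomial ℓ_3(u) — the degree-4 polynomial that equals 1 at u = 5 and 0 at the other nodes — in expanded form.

ℓ_3(u) = -(1/192)u^4 + (1/64)u^3 + (19/192)u^2 - (1/64)u - 3/32

ℓ_3(u) = (u + 3)(u + 1)(u - 1)(u - 6) / [(8)·(6)·(4)·(-1)]
       = (u^4 - 3u^3 - 19u^2 + 3u + 18) / (-192)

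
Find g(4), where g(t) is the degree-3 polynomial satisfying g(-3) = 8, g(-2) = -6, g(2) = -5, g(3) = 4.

143/10

Using Newton's divided-difference form:
g[-3,-2] = (-6 - 8) / (-2 - (-3)) = -14
g[-2,2] = (-5 - (-6)) / (2 - (-2)) = 1/4
g[2,3] = (4 - (-5)) / (3 - 2) = 9
g[-3,-2,2] = (1/4 - (-14)) / (2 - (-3)) = 57/20
g[-2,2,3] = (9 - 1/4) / (3 - (-2)) = 7/4
g[-3,-2,2,3] = (7/4 - 57/20) / (3 - (-3)) = -11/60
g(4) = 8 + (-14)·(7) + (57/20)·(7)·(6) + (-11/60)·(7)·(6)·(2) = 143/10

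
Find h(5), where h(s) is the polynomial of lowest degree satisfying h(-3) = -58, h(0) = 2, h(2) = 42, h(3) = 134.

Using Newton's divided-difference form:
h[-3,0] = (2 - (-58)) / (0 - (-3)) = 20
h[0,2] = (42 - 2) / (2 - 0) = 20
h[2,3] = (134 - 42) / (3 - 2) = 92
h[-3,0,2] = (20 - 20) / (2 - (-3)) = 0
h[0,2,3] = (92 - 20) / (3 - 0) = 24
h[-3,0,2,3] = (24 - 0) / (3 - (-3)) = 4
h(5) = -58 + 20·(8) + 0·(8)·(5) + 4·(8)·(5)·(3) = 582

582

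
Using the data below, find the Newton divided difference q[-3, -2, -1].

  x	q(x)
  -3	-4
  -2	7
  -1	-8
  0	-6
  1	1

-13

q[-3,-2] = (7 - (-4)) / (-2 - (-3)) = 11
q[-2,-1] = (-8 - 7) / (-1 - (-2)) = -15
q[-3,-2,-1] = (-15 - 11) / (-1 - (-3)) = -13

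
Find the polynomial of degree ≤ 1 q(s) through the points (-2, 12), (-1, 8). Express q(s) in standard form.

L_0(s) = (s + 1) / [-1] = -s - 1
L_1(s) = (s + 2) / [1] = s + 2
q(s) = 12·L_0 + 8·L_1
  12·L_0(s) = -12s - 12
  8·L_1(s) = 8s + 16
Adding term by term: -4s + 4

q(s) = -4s + 4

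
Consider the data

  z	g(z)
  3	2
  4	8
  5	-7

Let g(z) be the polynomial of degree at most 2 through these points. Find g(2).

-25

L_0(2) = (-2)·(-3)/[(-1)·(-2)] = 3
L_1(2) = (-1)·(-3)/[(1)·(-1)] = -3
L_2(2) = (-1)·(-2)/[(2)·(1)] = 1
Sum: 2·(3) + 8·(-3) + (-7)·(1) = -25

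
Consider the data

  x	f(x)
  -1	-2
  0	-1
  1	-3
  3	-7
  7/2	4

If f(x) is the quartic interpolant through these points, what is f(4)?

Evaluate each Lagrange basis at x = 4:
L_0(4) = (4)·(3)·(1)·(1/2)/[(-1)·(-2)·(-4)·(-9/2)] = 1/6
L_1(4) = (5)·(3)·(1)·(1/2)/[(1)·(-1)·(-3)·(-7/2)] = -5/7
L_2(4) = (5)·(4)·(1)·(1/2)/[(2)·(1)·(-2)·(-5/2)] = 1
L_3(4) = (5)·(4)·(3)·(1/2)/[(4)·(3)·(2)·(-1/2)] = -5/2
L_4(4) = (5)·(4)·(3)·(1)/[(9/2)·(7/2)·(5/2)·(1/2)] = 64/21
Sum: (-2)·(1/6) + (-1)·(-5/7) + (-3)·(1) + (-7)·(-5/2) + 4·(64/21) = 379/14

379/14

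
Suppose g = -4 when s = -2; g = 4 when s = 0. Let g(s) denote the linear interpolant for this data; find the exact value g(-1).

0

Evaluate each Lagrange basis at s = -1:
L_0(-1) = (-1)/[(-2)] = 1/2
L_1(-1) = (1)/[(2)] = 1/2
Sum: (-4)·(1/2) + 4·(1/2) = 0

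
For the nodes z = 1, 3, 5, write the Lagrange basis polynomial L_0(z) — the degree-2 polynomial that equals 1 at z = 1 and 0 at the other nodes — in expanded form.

L_0(z) = (1/8)z^2 - z + 15/8

L_0(z) = (z - 3)(z - 5) / [(-2)·(-4)]
       = (z^2 - 8z + 15) / (8)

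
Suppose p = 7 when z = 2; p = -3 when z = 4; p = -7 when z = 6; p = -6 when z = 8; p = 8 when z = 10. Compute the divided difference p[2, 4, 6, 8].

-1/48

p[2,4] = (-3 - 7) / (4 - 2) = -5
p[4,6] = (-7 - (-3)) / (6 - 4) = -2
p[6,8] = (-6 - (-7)) / (8 - 6) = 1/2
p[2,4,6] = (-2 - (-5)) / (6 - 2) = 3/4
p[4,6,8] = (1/2 - (-2)) / (8 - 4) = 5/8
p[2,4,6,8] = (5/8 - 3/4) / (8 - 2) = -1/48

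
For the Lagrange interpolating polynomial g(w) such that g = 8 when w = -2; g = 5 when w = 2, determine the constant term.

13/2

L_0(w) = (w - 2) / [-4] = -(1/4)w + 1/2
L_1(w) = (w + 2) / [4] = (1/4)w + 1/2
g(w) = 8·L_0 + 5·L_1
Only the constant term is needed; take it from each L_i and combine:
8·(1/2) + 5·(1/2) = 13/2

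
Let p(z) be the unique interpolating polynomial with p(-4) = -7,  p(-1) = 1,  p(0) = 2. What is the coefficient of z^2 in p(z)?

-5/12

Build the Lagrange basis polynomials:
L_0(z) = (z + 1)z / [12] = (1/12)z^2 + (1/12)z
L_1(z) = (z + 4)z / [-3] = -(1/3)z^2 - (4/3)z
L_2(z) = (z + 4)(z + 1) / [4] = (1/4)z^2 + (5/4)z + 1
p(z) = (-7)·L_0 + 1·L_1 + 2·L_2
Only the coefficient of z^2 is needed; take it from each L_i and combine:
(-7)·(1/12) + 1·(-1/3) + 2·(1/4) = -5/12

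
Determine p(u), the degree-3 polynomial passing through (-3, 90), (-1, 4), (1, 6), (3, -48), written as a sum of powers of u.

L_0(u) = (u + 1)(u - 1)(u - 3) / [-48] = -(1/48)u^3 + (1/16)u^2 + (1/48)u - 1/16
L_1(u) = (u + 3)(u - 1)(u - 3) / [16] = (1/16)u^3 - (1/16)u^2 - (9/16)u + 9/16
L_2(u) = (u + 3)(u + 1)(u - 3) / [-16] = -(1/16)u^3 - (1/16)u^2 + (9/16)u + 9/16
L_3(u) = (u + 3)(u + 1)(u - 1) / [48] = (1/48)u^3 + (1/16)u^2 - (1/48)u - 1/16
p(u) = 90·L_0 + 4·L_1 + 6·L_2 + (-48)·L_3
  90·L_0(u) = -(15/8)u^3 + (45/8)u^2 + (15/8)u - 45/8
  4·L_1(u) = (1/4)u^3 - (1/4)u^2 - (9/4)u + 9/4
  6·L_2(u) = -(3/8)u^3 - (3/8)u^2 + (27/8)u + 27/8
  (-48)·L_3(u) = -u^3 - 3u^2 + u + 3
Adding term by term: -3u^3 + 2u^2 + 4u + 3

p(u) = -3u^3 + 2u^2 + 4u + 3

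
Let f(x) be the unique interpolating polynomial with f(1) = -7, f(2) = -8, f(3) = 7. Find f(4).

Evaluate each Lagrange basis at x = 4:
L_0(4) = (2)·(1)/[(-1)·(-2)] = 1
L_1(4) = (3)·(1)/[(1)·(-1)] = -3
L_2(4) = (3)·(2)/[(2)·(1)] = 3
Sum: (-7)·(1) + (-8)·(-3) + 7·(3) = 38

38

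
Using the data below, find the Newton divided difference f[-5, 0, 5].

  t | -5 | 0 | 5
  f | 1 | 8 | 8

-7/50

f[-5,0] = (8 - 1) / (0 - (-5)) = 7/5
f[0,5] = (8 - 8) / (5 - 0) = 0
f[-5,0,5] = (0 - 7/5) / (5 - (-5)) = -7/50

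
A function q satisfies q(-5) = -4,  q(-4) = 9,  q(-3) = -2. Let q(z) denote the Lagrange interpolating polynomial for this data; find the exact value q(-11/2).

Evaluate each Lagrange basis at z = -11/2:
L_0(-11/2) = (-3/2)·(-5/2)/[(-1)·(-2)] = 15/8
L_1(-11/2) = (-1/2)·(-5/2)/[(1)·(-1)] = -5/4
L_2(-11/2) = (-1/2)·(-3/2)/[(2)·(1)] = 3/8
Sum: (-4)·(15/8) + 9·(-5/4) + (-2)·(3/8) = -39/2

-39/2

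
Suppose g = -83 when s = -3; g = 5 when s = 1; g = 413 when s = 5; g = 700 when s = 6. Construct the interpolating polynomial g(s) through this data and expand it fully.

g(s) = 3s^3 + s^2 + 3s - 2

Newton's divided differences:
g[-3,1] = (5 - (-83)) / (1 - (-3)) = 22
g[1,5] = (413 - 5) / (5 - 1) = 102
g[5,6] = (700 - 413) / (6 - 5) = 287
g[-3,1,5] = (102 - 22) / (5 - (-3)) = 10
g[1,5,6] = (287 - 102) / (6 - 1) = 37
g[-3,1,5,6] = (37 - 10) / (6 - (-3)) = 3
g(s) = -83 + 22·(s + 3) + 10·(s + 3)(s - 1) + 3·(s + 3)(s - 1)(s - 5)
Expanding: g(s) = 3s^3 + s^2 + 3s - 2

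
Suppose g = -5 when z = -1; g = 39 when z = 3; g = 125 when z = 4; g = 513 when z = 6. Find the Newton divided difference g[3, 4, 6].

g[3,4] = (125 - 39) / (4 - 3) = 86
g[4,6] = (513 - 125) / (6 - 4) = 194
g[3,4,6] = (194 - 86) / (6 - 3) = 36

36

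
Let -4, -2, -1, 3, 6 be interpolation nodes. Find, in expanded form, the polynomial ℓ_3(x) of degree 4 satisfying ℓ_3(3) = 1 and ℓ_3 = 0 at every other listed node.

ℓ_3(x) = -(1/420)x^4 - (1/420)x^3 + (1/15)x^2 + (19/105)x + 4/35

ℓ_3(x) = (x + 4)(x + 2)(x + 1)(x - 6) / [(7)·(5)·(4)·(-3)]
       = (x^4 + x^3 - 28x^2 - 76x - 48) / (-420)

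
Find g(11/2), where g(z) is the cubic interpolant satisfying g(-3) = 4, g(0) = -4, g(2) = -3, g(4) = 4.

2187/160

Using Newton's divided-difference form:
g[-3,0] = (-4 - 4) / (0 - (-3)) = -8/3
g[0,2] = (-3 - (-4)) / (2 - 0) = 1/2
g[2,4] = (4 - (-3)) / (4 - 2) = 7/2
g[-3,0,2] = (1/2 - (-8/3)) / (2 - (-3)) = 19/30
g[0,2,4] = (7/2 - 1/2) / (4 - 0) = 3/4
g[-3,0,2,4] = (3/4 - 19/30) / (4 - (-3)) = 1/60
g(11/2) = 4 + (-8/3)·(17/2) + (19/30)·(17/2)·(11/2) + (1/60)·(17/2)·(11/2)·(7/2) = 2187/160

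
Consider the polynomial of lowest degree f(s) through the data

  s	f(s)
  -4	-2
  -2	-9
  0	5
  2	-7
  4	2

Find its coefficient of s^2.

Build the Lagrange basis polynomials:
L_0(s) = (s + 2)s(s - 2)(s - 4) / [384] = (1/384)s^4 - (1/96)s^3 - (1/96)s^2 + (1/24)s
L_1(s) = (s + 4)s(s - 2)(s - 4) / [-96] = -(1/96)s^4 + (1/48)s^3 + (1/6)s^2 - (1/3)s
L_2(s) = (s + 4)(s + 2)(s - 2)(s - 4) / [64] = (1/64)s^4 - (5/16)s^2 + 1
L_3(s) = (s + 4)(s + 2)s(s - 4) / [-96] = -(1/96)s^4 - (1/48)s^3 + (1/6)s^2 + (1/3)s
L_4(s) = (s + 4)(s + 2)s(s - 2) / [384] = (1/384)s^4 + (1/96)s^3 - (1/96)s^2 - (1/24)s
f(s) = (-2)·L_0 + (-9)·L_1 + 5·L_2 + (-7)·L_3 + 2·L_4
Only the coefficient of s^2 is needed; take it from each L_i and combine:
(-2)·(-1/96) + (-9)·(1/6) + 5·(-5/16) + (-7)·(1/6) + 2·(-1/96) = -203/48

-203/48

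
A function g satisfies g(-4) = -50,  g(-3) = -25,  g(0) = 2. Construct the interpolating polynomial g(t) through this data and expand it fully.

L_0(t) = (t + 3)t / [4] = (1/4)t^2 + (3/4)t
L_1(t) = (t + 4)t / [-3] = -(1/3)t^2 - (4/3)t
L_2(t) = (t + 4)(t + 3) / [12] = (1/12)t^2 + (7/12)t + 1
g(t) = (-50)·L_0 + (-25)·L_1 + 2·L_2
  (-50)·L_0(t) = -(25/2)t^2 - (75/2)t
  (-25)·L_1(t) = (25/3)t^2 + (100/3)t
  2·L_2(t) = (1/6)t^2 + (7/6)t + 2
Adding term by term: -4t^2 - 3t + 2

g(t) = -4t^2 - 3t + 2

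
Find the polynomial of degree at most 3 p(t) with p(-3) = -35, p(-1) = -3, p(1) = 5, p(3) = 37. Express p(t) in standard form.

p(t) = t^3 + 3t + 1

Build the Lagrange basis polynomials:
L_0(t) = (t + 1)(t - 1)(t - 3) / [-48] = -(1/48)t^3 + (1/16)t^2 + (1/48)t - 1/16
L_1(t) = (t + 3)(t - 1)(t - 3) / [16] = (1/16)t^3 - (1/16)t^2 - (9/16)t + 9/16
L_2(t) = (t + 3)(t + 1)(t - 3) / [-16] = -(1/16)t^3 - (1/16)t^2 + (9/16)t + 9/16
L_3(t) = (t + 3)(t + 1)(t - 1) / [48] = (1/48)t^3 + (1/16)t^2 - (1/48)t - 1/16
p(t) = (-35)·L_0 + (-3)·L_1 + 5·L_2 + 37·L_3
  (-35)·L_0(t) = (35/48)t^3 - (35/16)t^2 - (35/48)t + 35/16
  (-3)·L_1(t) = -(3/16)t^3 + (3/16)t^2 + (27/16)t - 27/16
  5·L_2(t) = -(5/16)t^3 - (5/16)t^2 + (45/16)t + 45/16
  37·L_3(t) = (37/48)t^3 + (37/16)t^2 - (37/48)t - 37/16
Adding term by term: t^3 + 3t + 1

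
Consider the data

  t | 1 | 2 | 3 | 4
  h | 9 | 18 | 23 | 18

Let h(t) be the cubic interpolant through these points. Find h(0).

2

Evaluate each Lagrange basis at t = 0:
L_0(0) = (-2)·(-3)·(-4)/[(-1)·(-2)·(-3)] = 4
L_1(0) = (-1)·(-3)·(-4)/[(1)·(-1)·(-2)] = -6
L_2(0) = (-1)·(-2)·(-4)/[(2)·(1)·(-1)] = 4
L_3(0) = (-1)·(-2)·(-3)/[(3)·(2)·(1)] = -1
Sum: 9·(4) + 18·(-6) + 23·(4) + 18·(-1) = 2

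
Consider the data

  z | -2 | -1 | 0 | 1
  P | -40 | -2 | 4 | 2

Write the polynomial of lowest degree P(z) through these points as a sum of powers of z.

P(z) = 4z^3 - 4z^2 - 2z + 4

Newton's divided differences:
P[-2,-1] = (-2 - (-40)) / (-1 - (-2)) = 38
P[-1,0] = (4 - (-2)) / (0 - (-1)) = 6
P[0,1] = (2 - 4) / (1 - 0) = -2
P[-2,-1,0] = (6 - 38) / (0 - (-2)) = -16
P[-1,0,1] = (-2 - 6) / (1 - (-1)) = -4
P[-2,-1,0,1] = (-4 - (-16)) / (1 - (-2)) = 4
P(z) = -40 + 38·(z + 2) + (-16)·(z + 2)(z + 1) + 4·(z + 2)(z + 1)z
Expanding: P(z) = 4z^3 - 4z^2 - 2z + 4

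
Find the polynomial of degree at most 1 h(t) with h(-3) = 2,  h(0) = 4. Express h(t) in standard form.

L_0(t) = t / [-3] = -(1/3)t
L_1(t) = (t + 3) / [3] = (1/3)t + 1
h(t) = 2·L_0 + 4·L_1
  2·L_0(t) = -(2/3)t
  4·L_1(t) = (4/3)t + 4
Adding term by term: (2/3)t + 4

h(t) = (2/3)t + 4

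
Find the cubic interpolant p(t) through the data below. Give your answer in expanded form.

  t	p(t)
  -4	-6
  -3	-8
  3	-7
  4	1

Newton's divided differences:
p[-4,-3] = (-8 - (-6)) / (-3 - (-4)) = -2
p[-3,3] = (-7 - (-8)) / (3 - (-3)) = 1/6
p[3,4] = (1 - (-7)) / (4 - 3) = 8
p[-4,-3,3] = (1/6 - (-2)) / (3 - (-4)) = 13/42
p[-3,3,4] = (8 - 1/6) / (4 - (-3)) = 47/42
p[-4,-3,3,4] = (47/42 - 13/42) / (4 - (-4)) = 17/168
p(t) = -6 + (-2)·(t + 4) + (13/42)·(t + 4)(t + 3) + (17/168)·(t + 4)(t + 3)(t - 3)
Expanding: p(t) = (17/168)t^3 + (5/7)t^2 - (125/168)t - 195/14

p(t) = (17/168)t^3 + (5/7)t^2 - (125/168)t - 195/14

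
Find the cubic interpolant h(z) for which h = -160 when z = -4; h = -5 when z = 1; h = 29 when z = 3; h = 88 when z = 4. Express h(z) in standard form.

L_0(z) = (z - 1)(z - 3)(z - 4) / [-280] = -(1/280)z^3 + (1/35)z^2 - (19/280)z + 3/70
L_1(z) = (z + 4)(z - 3)(z - 4) / [30] = (1/30)z^3 - (1/10)z^2 - (8/15)z + 8/5
L_2(z) = (z + 4)(z - 1)(z - 4) / [-14] = -(1/14)z^3 + (1/14)z^2 + (8/7)z - 8/7
L_3(z) = (z + 4)(z - 1)(z - 3) / [24] = (1/24)z^3 - (13/24)z + 1/2
h(z) = (-160)·L_0 + (-5)·L_1 + 29·L_2 + 88·L_3
  (-160)·L_0(z) = (4/7)z^3 - (32/7)z^2 + (76/7)z - 48/7
  (-5)·L_1(z) = -(1/6)z^3 + (1/2)z^2 + (8/3)z - 8
  29·L_2(z) = -(29/14)z^3 + (29/14)z^2 + (232/7)z - 232/7
  88·L_3(z) = (11/3)z^3 - (143/3)z + 44
Adding term by term: 2z^3 - 2z^2 - z - 4

h(z) = 2z^3 - 2z^2 - z - 4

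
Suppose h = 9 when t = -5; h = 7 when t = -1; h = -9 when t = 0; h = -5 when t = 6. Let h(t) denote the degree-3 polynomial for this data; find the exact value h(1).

-1942/77

Using Newton's divided-difference form:
h[-5,-1] = (7 - 9) / (-1 - (-5)) = -1/2
h[-1,0] = (-9 - 7) / (0 - (-1)) = -16
h[0,6] = (-5 - (-9)) / (6 - 0) = 2/3
h[-5,-1,0] = (-16 - (-1/2)) / (0 - (-5)) = -31/10
h[-1,0,6] = (2/3 - (-16)) / (6 - (-1)) = 50/21
h[-5,-1,0,6] = (50/21 - (-31/10)) / (6 - (-5)) = 1151/2310
h(1) = 9 + (-1/2)·(6) + (-31/10)·(6)·(2) + (1151/2310)·(6)·(2)·(1) = -1942/77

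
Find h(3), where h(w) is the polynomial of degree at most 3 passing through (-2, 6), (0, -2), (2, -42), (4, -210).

Evaluate each Lagrange basis at w = 3:
L_0(3) = (3)·(1)·(-1)/[(-2)·(-4)·(-6)] = 1/16
L_1(3) = (5)·(1)·(-1)/[(2)·(-2)·(-4)] = -5/16
L_2(3) = (5)·(3)·(-1)/[(4)·(2)·(-2)] = 15/16
L_3(3) = (5)·(3)·(1)/[(6)·(4)·(2)] = 5/16
Sum: 6·(1/16) + (-2)·(-5/16) + (-42)·(15/16) + (-210)·(5/16) = -104

-104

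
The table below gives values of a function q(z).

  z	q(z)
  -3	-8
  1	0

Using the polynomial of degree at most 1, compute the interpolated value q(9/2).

7

Evaluate each Lagrange basis at z = 9/2:
L_0(9/2) = (7/2)/[(-4)] = -7/8
L_1(9/2) = (15/2)/[(4)] = 15/8
Sum: (-8)·(-7/8) + 0 = 7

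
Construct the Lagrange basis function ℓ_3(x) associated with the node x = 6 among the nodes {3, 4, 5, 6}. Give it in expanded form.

ℓ_3(x) = (1/6)x^3 - 2x^2 + (47/6)x - 10

ℓ_3(x) = (x - 3)(x - 4)(x - 5) / [(3)·(2)·(1)]
       = (x^3 - 12x^2 + 47x - 60) / (6)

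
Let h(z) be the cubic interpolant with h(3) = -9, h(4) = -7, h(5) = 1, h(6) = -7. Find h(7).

Evaluate each Lagrange basis at z = 7:
L_0(7) = (3)·(2)·(1)/[(-1)·(-2)·(-3)] = -1
L_1(7) = (4)·(2)·(1)/[(1)·(-1)·(-2)] = 4
L_2(7) = (4)·(3)·(1)/[(2)·(1)·(-1)] = -6
L_3(7) = (4)·(3)·(2)/[(3)·(2)·(1)] = 4
Sum: (-9)·(-1) + (-7)·(4) + 1·(-6) + (-7)·(4) = -53

-53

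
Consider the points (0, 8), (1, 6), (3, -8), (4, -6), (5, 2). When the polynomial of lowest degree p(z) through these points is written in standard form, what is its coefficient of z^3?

91/30

Build the Lagrange basis polynomials:
L_0(z) = (z - 1)(z - 3)(z - 4)(z - 5) / [60] = (1/60)z^4 - (13/60)z^3 + (59/60)z^2 - (107/60)z + 1
L_1(z) = z(z - 3)(z - 4)(z - 5) / [-24] = -(1/24)z^4 + (1/2)z^3 - (47/24)z^2 + (5/2)z
L_2(z) = z(z - 1)(z - 4)(z - 5) / [12] = (1/12)z^4 - (5/6)z^3 + (29/12)z^2 - (5/3)z
L_3(z) = z(z - 1)(z - 3)(z - 5) / [-12] = -(1/12)z^4 + (3/4)z^3 - (23/12)z^2 + (5/4)z
L_4(z) = z(z - 1)(z - 3)(z - 4) / [40] = (1/40)z^4 - (1/5)z^3 + (19/40)z^2 - (3/10)z
p(z) = 8·L_0 + 6·L_1 + (-8)·L_2 + (-6)·L_3 + 2·L_4
Only the coefficient of z^3 is needed; take it from each L_i and combine:
8·(-13/60) + 6·(1/2) + (-8)·(-5/6) + (-6)·(3/4) + 2·(-1/5) = 91/30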